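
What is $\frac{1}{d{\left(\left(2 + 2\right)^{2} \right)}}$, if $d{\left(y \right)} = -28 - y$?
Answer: $- \frac{1}{44} \approx -0.022727$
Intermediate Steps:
$\frac{1}{d{\left(\left(2 + 2\right)^{2} \right)}} = \frac{1}{-28 - \left(2 + 2\right)^{2}} = \frac{1}{-28 - 4^{2}} = \frac{1}{-28 - 16} = \frac{1}{-44} = - \frac{1}{44}$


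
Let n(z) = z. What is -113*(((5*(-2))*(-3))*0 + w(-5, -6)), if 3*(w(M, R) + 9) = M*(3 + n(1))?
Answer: 5311/3 ≈ 1770.3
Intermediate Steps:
w(M, R) = -9 + 4*M/3 (w(M, R) = -9 + (M*(3 + 1))/3 = -9 + (M*4)/3 = -9 + (4*M)/3 = -9 + 4*M/3)
-113*(((5*(-2))*(-3))*0 + w(-5, -6)) = -113*(((5*(-2))*(-3))*0 + (-9 + (4/3)*(-5))) = -113*(-10*(-3)*0 + (-9 - 20/3)) = -113*(30*0 - 47/3) = -113*(0 - 47/3) = -113*(-47/3) = 5311/3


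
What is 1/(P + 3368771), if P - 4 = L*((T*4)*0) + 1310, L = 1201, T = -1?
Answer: 1/3370085 ≈ 2.9673e-7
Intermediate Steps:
P = 1314 (P = 4 + (1201*(-1*4*0) + 1310) = 4 + (1201*(-4*0) + 1310) = 4 + (1201*0 + 1310) = 4 + (0 + 1310) = 4 + 1310 = 1314)
1/(P + 3368771) = 1/(1314 + 3368771) = 1/3370085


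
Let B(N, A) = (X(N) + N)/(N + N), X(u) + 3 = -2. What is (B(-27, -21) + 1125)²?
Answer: 923612881/729 ≈ 1.2670e+6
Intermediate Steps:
X(u) = -5 (X(u) = -3 - 2 = -5)
B(N, A) = (-5 + N)/(2*N) (B(N, A) = (-5 + N)/(N + N) = (-5 + N)/((2*N)) = (-5 + N)*(1/(2*N)) = (-5 + N)/(2*N))
(B(-27, -21) + 1125)² = ((½)*(-5 - 27)/(-27) + 1125)² = ((½)*(-1/27)*(-32) + 1125)² = (16/27 + 1125)² = (30391/27)² = 923612881/729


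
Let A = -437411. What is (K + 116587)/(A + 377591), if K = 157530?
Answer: -274117/59820 ≈ -4.5824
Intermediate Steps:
(K + 116587)/(A + 377591) = (157530 + 116587)/(-437411 + 377591) = 274117/(-59820) = 274117*(-1/59820) = -274117/59820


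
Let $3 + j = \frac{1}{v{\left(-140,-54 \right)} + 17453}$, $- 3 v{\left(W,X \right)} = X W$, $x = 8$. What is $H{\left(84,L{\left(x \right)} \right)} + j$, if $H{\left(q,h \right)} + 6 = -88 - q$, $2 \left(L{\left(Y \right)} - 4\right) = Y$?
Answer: $- \frac{2702872}{14933} \approx -181.0$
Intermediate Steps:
$v{\left(W,X \right)} = - \frac{W X}{3}$ ($v{\left(W,X \right)} = - \frac{X W}{3} = - \frac{W X}{3}$)
$L{\left(Y \right)} = 4 + \frac{Y}{2}$
$H{\left(q,h \right)} = -94 - q$ ($H{\left(q,h \right)} = -6 - \left(88 + q\right) = -94 - q$)
$j = - \frac{44798}{14933}$ ($j = -3 + \frac{1}{\left(- \frac{1}{3}\right) \left(-140\right) \left(-54\right) + 17453} = -3 + \frac{1}{-2520 + 17453} = -3 + \frac{1}{14933} = - \frac{44798}{14933} \approx -2.9999$)
$H{\left(84,L{\left(x \right)} \right)} + j = \left(-94 - 84\right) - \frac{44798}{14933} = -178 - \frac{44798}{14933} = - \frac{2702872}{14933}$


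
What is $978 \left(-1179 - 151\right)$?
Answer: $-1300740$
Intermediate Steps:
$978 \left(-1179 - 151\right) = 978 \left(-1330\right) = -1300740$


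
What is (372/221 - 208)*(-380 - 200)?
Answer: 26445680/221 ≈ 1.1966e+5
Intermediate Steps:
(372/221 - 208)*(-380 - 200) = (372*(1/221) - 208)*(-580) = (372/221 - 208)*(-580) = -45596/221*(-580) = 26445680/221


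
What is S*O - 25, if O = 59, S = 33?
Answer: 1922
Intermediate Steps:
S*O - 25 = 33*59 - 25 = 1947 - 25 = 1922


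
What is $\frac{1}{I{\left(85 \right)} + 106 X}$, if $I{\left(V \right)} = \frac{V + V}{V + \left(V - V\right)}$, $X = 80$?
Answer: $\frac{1}{8482} \approx 0.0001179$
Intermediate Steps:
$I{\left(V \right)} = 2$ ($I{\left(V \right)} = \frac{2 V}{V + 0} = \frac{2 V}{V} = 2$)
$\frac{1}{I{\left(85 \right)} + 106 X} = \frac{1}{2 + 106 \cdot 80} = \frac{1}{2 + 8480} = \frac{1}{8482}$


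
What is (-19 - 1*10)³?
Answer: -24389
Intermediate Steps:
(-19 - 1*10)³ = (-19 - 10)³ = (-29)³ = -24389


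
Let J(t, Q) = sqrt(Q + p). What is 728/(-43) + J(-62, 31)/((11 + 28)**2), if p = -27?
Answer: -1107202/65403 ≈ -16.929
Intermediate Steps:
J(t, Q) = sqrt(-27 + Q) (J(t, Q) = sqrt(Q - 27) = sqrt(-27 + Q))
728/(-43) + J(-62, 31)/((11 + 28)**2) = 728/(-43) + sqrt(-27 + 31)/((11 + 28)**2) = 728*(-1/43) + sqrt(4)/(39**2) = -728/43 + 2/1521 = -1107202/65403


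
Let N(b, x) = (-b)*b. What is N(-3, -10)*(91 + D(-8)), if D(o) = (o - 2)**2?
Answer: -1719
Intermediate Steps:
D(o) = (-2 + o)**2
N(b, x) = -b**2
N(-3, -10)*(91 + D(-8)) = (-1*(-3)**2)*(91 + (-2 - 8)**2) = (-1*9)*(91 + (-10)**2) = -9*(91 + 100) = -9*191 = -1719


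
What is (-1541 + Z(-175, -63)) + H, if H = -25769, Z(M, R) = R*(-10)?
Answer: -26680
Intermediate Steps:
Z(M, R) = -10*R
(-1541 + Z(-175, -63)) + H = (-1541 - 10*(-63)) - 25769 = (-1541 + 630) - 25769 = -911 - 25769 = -26680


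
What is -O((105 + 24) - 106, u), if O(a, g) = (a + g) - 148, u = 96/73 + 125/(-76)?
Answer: 695329/5548 ≈ 125.33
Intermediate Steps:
u = -1829/5548 (u = 96*(1/73) + 125*(-1/76) = 96/73 - 125/76 = -1829/5548 ≈ -0.32967)
O(a, g) = -148 + a + g
-O((105 + 24) - 106, u) = -(-148 + ((105 + 24) - 106) - 1829/5548) = -(-148 + (129 - 106) - 1829/5548) = -(-148 + 23 - 1829/5548) = -1*(-695329/5548) = 695329/5548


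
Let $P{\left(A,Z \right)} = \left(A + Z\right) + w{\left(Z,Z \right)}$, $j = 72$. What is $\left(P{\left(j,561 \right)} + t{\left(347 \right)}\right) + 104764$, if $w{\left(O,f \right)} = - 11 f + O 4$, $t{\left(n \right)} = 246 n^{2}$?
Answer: $29722084$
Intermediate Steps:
$w{\left(O,f \right)} = - 11 f + 4 O$
$P{\left(A,Z \right)} = A - 6 Z$ ($P{\left(A,Z \right)} = \left(A + Z\right) + \left(- 11 Z + 4 Z\right) = \left(A + Z\right) - 7 Z = A - 6 Z$)
$\left(P{\left(j,561 \right)} + t{\left(347 \right)}\right) + 104764 = \left(\left(72 - 3366\right) + 246 \cdot 347^{2}\right) + 104764 = \left(\left(72 - 3366\right) + 246 \cdot 120409\right) + 104764 = \left(-3294 + 29620614\right) + 104764 = 29617320 + 104764 = 29722084$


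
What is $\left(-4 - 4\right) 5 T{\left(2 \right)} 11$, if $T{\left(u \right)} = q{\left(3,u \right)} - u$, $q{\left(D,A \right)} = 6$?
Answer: $-1760$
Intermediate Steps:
$T{\left(u \right)} = 6 - u$
$\left(-4 - 4\right) 5 T{\left(2 \right)} 11 = \left(-4 - 4\right) 5 \left(6 - 2\right) 11 = \left(-8\right) 5 \left(6 - 2\right) 11 = \left(-40\right) 4 \cdot 11 = \left(-160\right) 11 = -1760$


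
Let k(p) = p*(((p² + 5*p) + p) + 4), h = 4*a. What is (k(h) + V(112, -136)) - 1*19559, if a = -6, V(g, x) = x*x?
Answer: -11527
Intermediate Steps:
V(g, x) = x²
h = -24 (h = 4*(-6) = -24)
k(p) = p*(4 + p² + 6*p) (k(p) = p*((p² + 6*p) + 4) = p*(4 + p² + 6*p))
(k(h) + V(112, -136)) - 1*19559 = (-24*(4 + (-24)² + 6*(-24)) + (-136)²) - 1*19559 = (-24*(4 + 576 - 144) + 18496) - 19559 = (-24*436 + 18496) - 19559 = (-10464 + 18496) - 19559 = 8032 - 19559 = -11527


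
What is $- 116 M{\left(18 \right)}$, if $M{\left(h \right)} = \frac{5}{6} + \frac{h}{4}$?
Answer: $- \frac{1856}{3} \approx -618.67$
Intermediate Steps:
$M{\left(h \right)} = \frac{5}{6} + \frac{h}{4}$ ($M{\left(h \right)} = 5 \cdot \frac{1}{6} + h \frac{1}{4} = \frac{5}{6} + \frac{h}{4}$)
$- 116 M{\left(18 \right)} = - 116 \left(\frac{5}{6} + \frac{1}{4} \cdot 18\right) = - 116 \left(\frac{5}{6} + \frac{9}{2}\right) = \left(-116\right) \frac{16}{3} = - \frac{1856}{3}$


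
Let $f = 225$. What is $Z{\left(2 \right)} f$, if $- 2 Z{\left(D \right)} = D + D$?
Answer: $-450$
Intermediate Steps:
$Z{\left(D \right)} = - D$ ($Z{\left(D \right)} = - \frac{D + D}{2} = - \frac{2 D}{2} = - D$)
$Z{\left(2 \right)} f = \left(-1\right) 2 \cdot 225 = \left(-2\right) 225 = -450$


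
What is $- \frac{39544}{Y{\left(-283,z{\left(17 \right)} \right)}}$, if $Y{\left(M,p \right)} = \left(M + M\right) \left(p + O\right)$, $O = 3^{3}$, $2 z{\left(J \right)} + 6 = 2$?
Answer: $\frac{19772}{7075} \approx 2.7946$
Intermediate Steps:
$z{\left(J \right)} = -2$ ($z{\left(J \right)} = -3 + \frac{1}{2} \cdot 2 = -3 + 1 = -2$)
$O = 27$
$Y{\left(M,p \right)} = 2 M \left(27 + p\right)$ ($Y{\left(M,p \right)} = \left(M + M\right) \left(p + 27\right) = 2 M \left(27 + p\right)$)
$- \frac{39544}{Y{\left(-283,z{\left(17 \right)} \right)}} = - \frac{39544}{2 \left(-283\right) \left(27 - 2\right)} = - \frac{39544}{2 \left(-283\right) 25} = - \frac{39544}{-14150} = \left(-39544\right) \left(- \frac{1}{14150}\right) = \frac{19772}{7075}$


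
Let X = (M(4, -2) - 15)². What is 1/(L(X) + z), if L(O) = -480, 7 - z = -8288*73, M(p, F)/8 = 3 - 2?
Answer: 1/604551 ≈ 1.6541e-6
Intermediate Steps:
M(p, F) = 8 (M(p, F) = 8*(3 - 2) = 8*1 = 8)
z = 605031 (z = 7 - (-8288)*73 = 7 - 1*(-605024) = 7 + 605024 = 605031)
X = 49 (X = (8 - 15)² = (-7)² = 49)
1/(L(X) + z) = 1/(-480 + 605031) = 1/604551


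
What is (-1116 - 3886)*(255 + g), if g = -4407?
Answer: 20768304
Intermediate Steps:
(-1116 - 3886)*(255 + g) = (-1116 - 3886)*(255 - 4407) = -5002*(-4152) = 20768304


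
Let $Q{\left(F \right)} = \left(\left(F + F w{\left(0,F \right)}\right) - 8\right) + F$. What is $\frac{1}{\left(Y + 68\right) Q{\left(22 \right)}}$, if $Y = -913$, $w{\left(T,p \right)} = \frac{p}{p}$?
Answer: $- \frac{1}{49010} \approx -2.0404 \cdot 10^{-5}$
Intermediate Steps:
$w{\left(T,p \right)} = 1$
$Q{\left(F \right)} = -8 + 3 F$ ($Q{\left(F \right)} = \left(\left(F + F 1\right) - 8\right) + F = \left(\left(F + F\right) - 8\right) + F = \left(2 F - 8\right) + F = \left(-8 + 2 F\right) + F = -8 + 3 F$)
$\frac{1}{\left(Y + 68\right) Q{\left(22 \right)}} = \frac{1}{\left(-913 + 68\right) \left(-8 + 3 \cdot 22\right)} = \frac{1}{\left(-845\right) \left(-8 + 66\right)} = - \frac{1}{845 \cdot 58} = \left(- \frac{1}{845}\right) \frac{1}{58} = - \frac{1}{49010}$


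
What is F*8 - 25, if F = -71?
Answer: -593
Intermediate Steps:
F*8 - 25 = -71*8 - 25 = -568 - 25 = -593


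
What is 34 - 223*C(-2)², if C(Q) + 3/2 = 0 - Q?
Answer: -87/4 ≈ -21.750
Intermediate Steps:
C(Q) = -3/2 - Q (C(Q) = -3/2 + (0 - Q) = -3/2 - Q)
34 - 223*C(-2)² = 34 - 223*(-3/2 - 1*(-2))² = 34 - 223*(-3/2 + 2)² = 34 - 223*(½)² = 34 - 223*¼ = 34 - 223/4 = -87/4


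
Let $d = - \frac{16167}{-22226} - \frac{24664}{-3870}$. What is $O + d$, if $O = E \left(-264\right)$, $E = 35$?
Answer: $- \frac{397082170223}{43007310} \approx -9232.9$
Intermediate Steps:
$O = -9240$ ($O = 35 \left(-264\right) = -9240$)
$d = \frac{305374177}{43007310}$ ($d = \left(-16167\right) \left(- \frac{1}{22226}\right) - - \frac{12332}{1935} = \frac{16167}{22226} + \frac{12332}{1935} = \frac{305374177}{43007310} \approx 7.1005$)
$O + d = -9240 + \frac{305374177}{43007310} = - \frac{397082170223}{43007310}$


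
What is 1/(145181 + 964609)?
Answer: 1/1109790 ≈ 9.0107e-7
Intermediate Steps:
1/(145181 + 964609) = 1/1109790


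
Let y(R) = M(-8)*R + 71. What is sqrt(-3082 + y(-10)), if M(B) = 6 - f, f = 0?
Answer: I*sqrt(3071) ≈ 55.417*I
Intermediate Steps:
M(B) = 6 (M(B) = 6 - 1*0 = 6 + 0 = 6)
y(R) = 71 + 6*R (y(R) = 6*R + 71 = 71 + 6*R)
sqrt(-3082 + y(-10)) = sqrt(-3082 + (71 + 6*(-10))) = sqrt(-3082 + (71 - 60)) = sqrt(-3082 + 11) = sqrt(-3071) = I*sqrt(3071)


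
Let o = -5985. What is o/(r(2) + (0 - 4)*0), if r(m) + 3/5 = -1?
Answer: 29925/8 ≈ 3740.6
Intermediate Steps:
r(m) = -8/5 (r(m) = -⅗ - 1 = -8/5)
o/(r(2) + (0 - 4)*0) = -5985/(-8/5 + (0 - 4)*0) = -5985/(-8/5 - 4*0) = -5985/(-8/5 + 0) = -5985/(-8/5) = -5/8*(-5985) = 29925/8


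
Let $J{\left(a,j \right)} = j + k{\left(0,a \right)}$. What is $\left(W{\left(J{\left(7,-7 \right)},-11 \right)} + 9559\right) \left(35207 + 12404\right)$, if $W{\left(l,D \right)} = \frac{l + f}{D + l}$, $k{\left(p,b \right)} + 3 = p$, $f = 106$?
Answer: $\frac{3184271291}{7} \approx 4.549 \cdot 10^{8}$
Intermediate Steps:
$k{\left(p,b \right)} = -3 + p$
$J{\left(a,j \right)} = -3 + j$ ($J{\left(a,j \right)} = j + \left(-3 + 0\right) = j - 3 = -3 + j$)
$W{\left(l,D \right)} = \frac{106 + l}{D + l}$ ($W{\left(l,D \right)} = \frac{l + 106}{D + l} = \frac{106 + l}{D + l}$)
$\left(W{\left(J{\left(7,-7 \right)},-11 \right)} + 9559\right) \left(35207 + 12404\right) = \left(\frac{106 - 10}{-11 - 10} + 9559\right) \left(35207 + 12404\right) = \left(\frac{106 - 10}{-11 - 10} + 9559\right) 47611 = \left(\frac{1}{-21} \cdot 96 + 9559\right) 47611 = \left(\left(- \frac{1}{21}\right) 96 + 9559\right) 47611 = \left(- \frac{32}{7} + 9559\right) 47611 = \frac{66881}{7} \cdot 47611 = \frac{3184271291}{7}$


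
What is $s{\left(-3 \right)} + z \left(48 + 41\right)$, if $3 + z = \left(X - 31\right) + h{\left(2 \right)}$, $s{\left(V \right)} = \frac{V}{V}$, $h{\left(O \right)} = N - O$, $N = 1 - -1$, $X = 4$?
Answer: $-2669$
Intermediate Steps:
$N = 2$ ($N = 1 + 1 = 2$)
$h{\left(O \right)} = 2 - O$
$s{\left(V \right)} = 1$
$z = -30$ ($z = -3 + \left(\left(4 - 31\right) + \left(2 - 2\right)\right) = -3 + \left(-27 + \left(2 - 2\right)\right) = -3 + \left(-27 + 0\right) = -3 - 27 = -30$)
$s{\left(-3 \right)} + z \left(48 + 41\right) = 1 - 30 \left(48 + 41\right) = 1 - 2670 = -2669$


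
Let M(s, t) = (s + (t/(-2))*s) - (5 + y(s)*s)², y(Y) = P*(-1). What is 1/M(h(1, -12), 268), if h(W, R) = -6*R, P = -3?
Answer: -1/58417 ≈ -1.7118e-5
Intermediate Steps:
y(Y) = 3 (y(Y) = -3*(-1) = 3)
M(s, t) = s - (5 + 3*s)² - s*t/2 (M(s, t) = (s + (t/(-2))*s) - (5 + 3*s)² = (s + (t*(-½))*s) - (5 + 3*s)² = (s + (-t/2)*s) - (5 + 3*s)² = (s - s*t/2) - (5 + 3*s)² = s - (5 + 3*s)² - s*t/2)
1/M(h(1, -12), 268) = 1/(-6*(-12) - (5 + 3*(-6*(-12)))² - ½*(-6*(-12))*268) = 1/(72 - (5 + 3*72)² - ½*72*268) = 1/(72 - (5 + 216)² - 9648) = 1/(72 - 1*221² - 9648) = 1/(72 - 1*48841 - 9648) = 1/(72 - 48841 - 9648) = 1/(-58417) = -1/58417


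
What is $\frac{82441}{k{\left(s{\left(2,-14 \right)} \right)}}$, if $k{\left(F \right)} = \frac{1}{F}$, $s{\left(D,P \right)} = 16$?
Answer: $1319056$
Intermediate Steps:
$\frac{82441}{k{\left(s{\left(2,-14 \right)} \right)}} = \frac{82441}{\frac{1}{16}} = 82441 \frac{1}{\frac{1}{16}} = 82441 \cdot 16 = 1319056$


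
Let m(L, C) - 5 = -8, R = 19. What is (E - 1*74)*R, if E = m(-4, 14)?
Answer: -1463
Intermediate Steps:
m(L, C) = -3 (m(L, C) = 5 - 8 = -3)
E = -3
(E - 1*74)*R = (-3 - 1*74)*19 = (-3 - 74)*19 = -77*19 = -1463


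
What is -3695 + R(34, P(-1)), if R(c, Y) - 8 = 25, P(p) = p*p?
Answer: -3662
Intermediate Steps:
P(p) = p**2
R(c, Y) = 33 (R(c, Y) = 8 + 25 = 33)
-3695 + R(34, P(-1)) = -3695 + 33 = -3662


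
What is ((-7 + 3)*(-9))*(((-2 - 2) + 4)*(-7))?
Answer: 0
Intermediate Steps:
((-7 + 3)*(-9))*(((-2 - 2) + 4)*(-7)) = (-4*(-9))*((-4 + 4)*(-7)) = 36*(0*(-7)) = 36*0 = 0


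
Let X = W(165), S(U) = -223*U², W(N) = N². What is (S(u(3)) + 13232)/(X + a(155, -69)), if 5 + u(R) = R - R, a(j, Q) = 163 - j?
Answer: 7657/27233 ≈ 0.28117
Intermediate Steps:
u(R) = -5 (u(R) = -5 + (R - R) = -5 + 0 = -5)
X = 27225 (X = 165² = 27225)
(S(u(3)) + 13232)/(X + a(155, -69)) = (-223*(-5)² + 13232)/(27225 + (163 - 1*155)) = (-223*25 + 13232)/(27225 + (163 - 155)) = (-5575 + 13232)/(27225 + 8) = 7657/27233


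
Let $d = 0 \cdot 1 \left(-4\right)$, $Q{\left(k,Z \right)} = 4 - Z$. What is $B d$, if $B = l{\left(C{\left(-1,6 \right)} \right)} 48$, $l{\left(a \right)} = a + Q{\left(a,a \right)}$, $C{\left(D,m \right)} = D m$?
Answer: $0$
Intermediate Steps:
$d = 0$ ($d = 0 \left(-4\right) = 0$)
$l{\left(a \right)} = 4$ ($l{\left(a \right)} = a - \left(-4 + a\right) = 4$)
$B = 192$ ($B = 4 \cdot 48 = 192$)
$B d = 192 \cdot 0 = 0$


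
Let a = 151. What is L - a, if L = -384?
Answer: -535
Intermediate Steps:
L - a = -384 - 1*151 = -384 - 151 = -535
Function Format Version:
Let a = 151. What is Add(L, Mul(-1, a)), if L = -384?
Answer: -535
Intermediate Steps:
Add(L, Mul(-1, a)) = Add(-384, Mul(-1, 151)) = Add(-384, -151) = -535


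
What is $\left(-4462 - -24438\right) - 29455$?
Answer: $-9479$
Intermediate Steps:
$\left(-4462 - -24438\right) - 29455 = \left(-4462 + 24438\right) - 29455 = 19976 - 29455 = -9479$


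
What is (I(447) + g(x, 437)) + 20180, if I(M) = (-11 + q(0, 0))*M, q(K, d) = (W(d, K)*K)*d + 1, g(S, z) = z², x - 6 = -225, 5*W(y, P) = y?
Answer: 206679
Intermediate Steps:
W(y, P) = y/5
x = -219 (x = 6 - 225 = -219)
q(K, d) = 1 + K*d²/5 (q(K, d) = ((d/5)*K)*d + 1 = (K*d/5)*d + 1 = K*d²/5 + 1 = 1 + K*d²/5)
I(M) = -10*M (I(M) = (-11 + (1 + (⅕)*0*0²))*M = (-11 + (1 + (⅕)*0*0))*M = (-11 + (1 + 0))*M = (-11 + 1)*M = -10*M)
(I(447) + g(x, 437)) + 20180 = (-10*447 + 437²) + 20180 = (-4470 + 190969) + 20180 = 186499 + 20180 = 206679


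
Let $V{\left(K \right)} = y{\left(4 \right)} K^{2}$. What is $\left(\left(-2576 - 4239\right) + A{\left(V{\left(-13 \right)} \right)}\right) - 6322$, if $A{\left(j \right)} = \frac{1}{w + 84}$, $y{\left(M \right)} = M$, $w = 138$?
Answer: $- \frac{2916413}{222} \approx -13137.0$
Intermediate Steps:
$V{\left(K \right)} = 4 K^{2}$
$A{\left(j \right)} = \frac{1}{222}$ ($A{\left(j \right)} = \frac{1}{138 + 84} = \frac{1}{222}$)
$\left(\left(-2576 - 4239\right) + A{\left(V{\left(-13 \right)} \right)}\right) - 6322 = \left(\left(-2576 - 4239\right) + \frac{1}{222}\right) - 6322 = \left(-6815 + \frac{1}{222}\right) - 6322 = - \frac{1512929}{222} - 6322 = - \frac{2916413}{222}$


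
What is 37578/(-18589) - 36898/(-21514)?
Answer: -61278085/199961873 ≈ -0.30645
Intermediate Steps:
37578/(-18589) - 36898/(-21514) = 37578*(-1/18589) - 36898*(-1/21514) = -37578/18589 + 18449/10757 = -61278085/199961873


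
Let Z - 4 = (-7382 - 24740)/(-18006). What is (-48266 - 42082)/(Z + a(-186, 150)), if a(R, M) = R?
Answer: 813403044/1622485 ≈ 501.33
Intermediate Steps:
Z = 52073/9003 (Z = 4 + (-7382 - 24740)/(-18006) = 4 - 32122*(-1/18006) = 4 + 16061/9003 = 52073/9003 ≈ 5.7840)
(-48266 - 42082)/(Z + a(-186, 150)) = (-48266 - 42082)/(52073/9003 - 186) = -90348/(-1622485/9003) = -90348*(-9003/1622485) = 813403044/1622485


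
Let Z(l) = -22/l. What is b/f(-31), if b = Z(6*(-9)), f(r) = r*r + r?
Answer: 11/25110 ≈ 0.00043807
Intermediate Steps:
f(r) = r + r**2 (f(r) = r**2 + r = r + r**2)
b = 11/27 (b = -22/(6*(-9)) = -22/(-54) = -22*(-1/54) = 11/27 ≈ 0.40741)
b/f(-31) = 11/(27*((-31*(1 - 31)))) = 11/(27*((-31*(-30)))) = (11/27)/930 = (11/27)*(1/930) = 11/25110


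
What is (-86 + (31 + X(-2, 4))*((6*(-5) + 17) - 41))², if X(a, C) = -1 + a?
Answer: 2553604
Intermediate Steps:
(-86 + (31 + X(-2, 4))*((6*(-5) + 17) - 41))² = (-86 + (31 + (-1 - 2))*((6*(-5) + 17) - 41))² = (-86 + (31 - 3)*((-30 + 17) - 41))² = (-86 + 28*(-13 - 41))² = (-86 + 28*(-54))² = (-86 - 1512)² = (-1598)² = 2553604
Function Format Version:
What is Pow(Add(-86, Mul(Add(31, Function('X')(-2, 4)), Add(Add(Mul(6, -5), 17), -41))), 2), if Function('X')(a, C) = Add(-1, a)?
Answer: 2553604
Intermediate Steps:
Pow(Add(-86, Mul(Add(31, Function('X')(-2, 4)), Add(Add(Mul(6, -5), 17), -41))), 2) = Pow(Add(-86, Mul(Add(31, Add(-1, -2)), Add(Add(Mul(6, -5), 17), -41))), 2) = Pow(Add(-86, Mul(Add(31, -3), Add(Add(-30, 17), -41))), 2) = Pow(Add(-86, Mul(28, Add(-13, -41))), 2) = Pow(Add(-86, Mul(28, -54)), 2) = Pow(Add(-86, -1512), 2) = Pow(-1598, 2) = 2553604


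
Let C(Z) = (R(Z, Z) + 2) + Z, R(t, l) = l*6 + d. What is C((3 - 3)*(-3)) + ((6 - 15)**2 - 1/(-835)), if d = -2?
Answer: 67636/835 ≈ 81.001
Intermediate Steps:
R(t, l) = -2 + 6*l (R(t, l) = l*6 - 2 = 6*l - 2 = -2 + 6*l)
C(Z) = 7*Z (C(Z) = ((-2 + 6*Z) + 2) + Z = 6*Z + Z = 7*Z)
C((3 - 3)*(-3)) + ((6 - 15)**2 - 1/(-835)) = 7*((3 - 3)*(-3)) + ((6 - 15)**2 - 1/(-835)) = 7*(0*(-3)) + ((-9)**2 - 1*(-1/835)) = 7*0 + (81 + 1/835) = 0 + 67636/835 = 67636/835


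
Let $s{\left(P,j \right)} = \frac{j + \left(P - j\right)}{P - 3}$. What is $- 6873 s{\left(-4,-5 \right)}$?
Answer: $- \frac{27492}{7} \approx -3927.4$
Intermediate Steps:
$s{\left(P,j \right)} = \frac{P}{-3 + P}$
$- 6873 s{\left(-4,-5 \right)} = - 6873 \left(- \frac{4}{-3 - 4}\right) = - 6873 \left(- \frac{4}{-7}\right) = - 6873 \left(\left(-4\right) \left(- \frac{1}{7}\right)\right) = \left(-6873\right) \frac{4}{7} = - \frac{27492}{7}$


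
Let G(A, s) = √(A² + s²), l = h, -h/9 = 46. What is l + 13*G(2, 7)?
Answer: -414 + 13*√53 ≈ -319.36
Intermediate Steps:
h = -414 (h = -9*46 = -414)
l = -414
l + 13*G(2, 7) = -414 + 13*√(2² + 7²) = -414 + 13*√(4 + 49) = -414 + 13*√53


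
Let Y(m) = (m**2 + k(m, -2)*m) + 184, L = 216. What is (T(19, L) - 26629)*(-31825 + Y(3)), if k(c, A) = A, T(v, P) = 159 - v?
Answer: 838058982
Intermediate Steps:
Y(m) = 184 + m**2 - 2*m (Y(m) = (m**2 - 2*m) + 184 = 184 + m**2 - 2*m)
(T(19, L) - 26629)*(-31825 + Y(3)) = ((159 - 1*19) - 26629)*(-31825 + (184 + 3**2 - 2*3)) = ((159 - 19) - 26629)*(-31825 + (184 + 9 - 6)) = (140 - 26629)*(-31825 + 187) = -26489*(-31638) = 838058982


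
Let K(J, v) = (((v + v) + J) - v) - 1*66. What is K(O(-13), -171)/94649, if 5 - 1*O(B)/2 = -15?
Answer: -197/94649 ≈ -0.0020814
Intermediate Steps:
O(B) = 40 (O(B) = 10 - 2*(-15) = 10 + 30 = 40)
K(J, v) = -66 + J + v (K(J, v) = ((2*v + J) - v) - 66 = ((J + 2*v) - v) - 66 = (J + v) - 66 = -66 + J + v)
K(O(-13), -171)/94649 = (-66 + 40 - 171)/94649 = -197*1/94649 = -197/94649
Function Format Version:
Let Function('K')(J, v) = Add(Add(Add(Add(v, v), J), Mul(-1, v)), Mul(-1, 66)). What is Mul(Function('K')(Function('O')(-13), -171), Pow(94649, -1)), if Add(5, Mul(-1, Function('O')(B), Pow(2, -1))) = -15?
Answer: Rational(-197, 94649) ≈ -0.0020814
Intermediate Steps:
Function('O')(B) = 40 (Function('O')(B) = Add(10, Mul(-2, -15)) = Add(10, 30) = 40)
Function('K')(J, v) = Add(-66, J, v) (Function('K')(J, v) = Add(Add(Add(Mul(2, v), J), Mul(-1, v)), -66) = Add(Add(Add(J, Mul(2, v)), Mul(-1, v)), -66) = Add(Add(J, v), -66) = Add(-66, J, v))
Mul(Function('K')(Function('O')(-13), -171), Pow(94649, -1)) = Mul(Add(-66, 40, -171), Pow(94649, -1)) = Mul(-197, Rational(1, 94649)) = Rational(-197, 94649)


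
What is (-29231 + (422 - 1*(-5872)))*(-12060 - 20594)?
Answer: 748984798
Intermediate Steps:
(-29231 + (422 - 1*(-5872)))*(-12060 - 20594) = (-29231 + (422 + 5872))*(-32654) = (-29231 + 6294)*(-32654) = -22937*(-32654) = 748984798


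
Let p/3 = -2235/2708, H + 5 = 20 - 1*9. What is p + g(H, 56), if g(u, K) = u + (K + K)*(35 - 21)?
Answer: 4255687/2708 ≈ 1571.5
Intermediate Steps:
H = 6 (H = -5 + (20 - 1*9) = -5 + (20 - 9) = -5 + 11 = 6)
g(u, K) = u + 28*K (g(u, K) = u + (2*K)*14 = u + 28*K)
p = -6705/2708 (p = 3*(-2235/2708) = -6705/2708 ≈ -2.4760)
p + g(H, 56) = -6705/2708 + (6 + 28*56) = -6705/2708 + (6 + 1568) = -6705/2708 + 1574 = 4255687/2708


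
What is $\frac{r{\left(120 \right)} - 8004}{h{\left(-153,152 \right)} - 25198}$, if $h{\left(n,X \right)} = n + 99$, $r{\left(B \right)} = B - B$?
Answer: $\frac{2001}{6313} \approx 0.31697$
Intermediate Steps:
$r{\left(B \right)} = 0$
$h{\left(n,X \right)} = 99 + n$
$\frac{r{\left(120 \right)} - 8004}{h{\left(-153,152 \right)} - 25198} = \frac{0 - 8004}{\left(99 - 153\right) - 25198} = - \frac{8004}{-54 - 25198} = - \frac{8004}{-25252} = \left(-8004\right) \left(- \frac{1}{25252}\right) = \frac{2001}{6313}$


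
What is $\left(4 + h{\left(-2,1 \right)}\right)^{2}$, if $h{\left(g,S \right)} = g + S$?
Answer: $9$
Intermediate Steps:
$h{\left(g,S \right)} = S + g$
$\left(4 + h{\left(-2,1 \right)}\right)^{2} = \left(4 + \left(1 - 2\right)\right)^{2} = \left(4 - 1\right)^{2} = 3^{2} = 9$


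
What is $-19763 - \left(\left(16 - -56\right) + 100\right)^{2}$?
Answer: $-49347$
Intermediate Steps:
$-19763 - \left(\left(16 - -56\right) + 100\right)^{2} = -19763 - \left(\left(16 + 56\right) + 100\right)^{2} = -19763 - \left(72 + 100\right)^{2} = -19763 - 172^{2} = -19763 - 29584 = -49347$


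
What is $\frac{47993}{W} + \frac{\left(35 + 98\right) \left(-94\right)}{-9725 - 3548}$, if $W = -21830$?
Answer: $- \frac{364092429}{289749590} \approx -1.2566$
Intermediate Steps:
$\frac{47993}{W} + \frac{\left(35 + 98\right) \left(-94\right)}{-9725 - 3548} = \frac{47993}{-21830} + \frac{\left(35 + 98\right) \left(-94\right)}{-9725 - 3548} = 47993 \left(- \frac{1}{21830}\right) + \frac{133 \left(-94\right)}{-9725 - 3548} = - \frac{47993}{21830} - \frac{12502}{-13273} = - \frac{47993}{21830} - - \frac{12502}{13273} = - \frac{47993}{21830} + \frac{12502}{13273} = - \frac{364092429}{289749590}$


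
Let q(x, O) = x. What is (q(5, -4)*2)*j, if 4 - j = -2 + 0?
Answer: 60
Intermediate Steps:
j = 6 (j = 4 - (-2 + 0) = 4 - 1*(-2) = 4 + 2 = 6)
(q(5, -4)*2)*j = (5*2)*6 = 10*6 = 60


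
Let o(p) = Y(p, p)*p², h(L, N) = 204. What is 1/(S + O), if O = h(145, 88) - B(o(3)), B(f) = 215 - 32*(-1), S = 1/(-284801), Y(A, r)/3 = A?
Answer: -284801/12246444 ≈ -0.023256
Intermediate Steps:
Y(A, r) = 3*A
S = -1/284801 ≈ -3.5112e-6
o(p) = 3*p³ (o(p) = (3*p)*p² = 3*p³)
B(f) = 247 (B(f) = 215 + 32 = 247)
O = -43 (O = 204 - 1*247 = 204 - 247 = -43)
1/(S + O) = 1/(-1/284801 - 43) = 1/(-12246444/284801) = -284801/12246444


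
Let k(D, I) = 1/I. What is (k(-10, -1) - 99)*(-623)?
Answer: 62300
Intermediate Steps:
(k(-10, -1) - 99)*(-623) = (1/(-1) - 99)*(-623) = (-1 - 99)*(-623) = -100*(-623) = 62300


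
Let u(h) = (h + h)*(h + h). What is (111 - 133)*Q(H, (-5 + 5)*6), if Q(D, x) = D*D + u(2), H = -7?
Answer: -1430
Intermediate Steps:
u(h) = 4*h**2 (u(h) = (2*h)*(2*h) = 4*h**2)
Q(D, x) = 16 + D**2 (Q(D, x) = D*D + 4*2**2 = D**2 + 4*4 = D**2 + 16 = 16 + D**2)
(111 - 133)*Q(H, (-5 + 5)*6) = (111 - 133)*(16 + (-7)**2) = -22*(16 + 49) = -22*65 = -1430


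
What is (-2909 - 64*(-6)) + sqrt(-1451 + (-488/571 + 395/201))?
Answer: -2525 + 4*I*sqrt(1193656159659)/114771 ≈ -2525.0 + 38.077*I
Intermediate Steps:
(-2909 - 64*(-6)) + sqrt(-1451 + (-488/571 + 395/201)) = (-2909 + 384) + sqrt(-1451 + (-488*1/571 + 395*(1/201))) = -2525 + sqrt(-1451 + (-488/571 + 395/201)) = -2525 + sqrt(-1451 + 127457/114771) = -2525 + sqrt(-166405264/114771) = -2525 + 4*I*sqrt(1193656159659)/114771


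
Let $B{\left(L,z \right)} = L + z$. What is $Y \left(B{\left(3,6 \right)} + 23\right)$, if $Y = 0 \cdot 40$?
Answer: $0$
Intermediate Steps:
$Y = 0$
$Y \left(B{\left(3,6 \right)} + 23\right) = 0 \left(\left(3 + 6\right) + 23\right) = 0 \left(9 + 23\right) = 0 \cdot 32 = 0$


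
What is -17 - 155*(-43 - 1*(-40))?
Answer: 448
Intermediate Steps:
-17 - 155*(-43 - 1*(-40)) = -17 - 155*(-43 + 40) = -17 - 155*(-3) = -17 + 465 = 448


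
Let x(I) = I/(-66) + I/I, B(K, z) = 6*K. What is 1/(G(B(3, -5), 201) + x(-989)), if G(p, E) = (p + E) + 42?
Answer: 66/18281 ≈ 0.0036103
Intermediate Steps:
x(I) = 1 - I/66 (x(I) = I*(-1/66) + 1 = -I/66 + 1 = 1 - I/66)
G(p, E) = 42 + E + p (G(p, E) = (E + p) + 42 = 42 + E + p)
1/(G(B(3, -5), 201) + x(-989)) = 1/((42 + 201 + 6*3) + (1 - 1/66*(-989))) = 1/((42 + 201 + 18) + (1 + 989/66)) = 1/(261 + 1055/66) = 1/(18281/66) = 66/18281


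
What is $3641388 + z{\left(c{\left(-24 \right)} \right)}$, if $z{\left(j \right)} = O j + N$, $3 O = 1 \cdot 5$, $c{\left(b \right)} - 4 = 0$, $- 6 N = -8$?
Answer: $3641396$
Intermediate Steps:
$N = \frac{4}{3}$ ($N = \left(- \frac{1}{6}\right) \left(-8\right) = \frac{4}{3} \approx 1.3333$)
$c{\left(b \right)} = 4$ ($c{\left(b \right)} = 4 + 0 = 4$)
$O = \frac{5}{3}$ ($O = \frac{1 \cdot 5}{3} = \frac{1}{3} \cdot 5 = \frac{5}{3} \approx 1.6667$)
$z{\left(j \right)} = \frac{4}{3} + \frac{5 j}{3}$ ($z{\left(j \right)} = \frac{5 j}{3} + \frac{4}{3} = \frac{4}{3} + \frac{5 j}{3}$)
$3641388 + z{\left(c{\left(-24 \right)} \right)} = 3641388 + \left(\frac{4}{3} + \frac{5}{3} \cdot 4\right) = 3641388 + \left(\frac{4}{3} + \frac{20}{3}\right) = 3641388 + 8 = 3641396$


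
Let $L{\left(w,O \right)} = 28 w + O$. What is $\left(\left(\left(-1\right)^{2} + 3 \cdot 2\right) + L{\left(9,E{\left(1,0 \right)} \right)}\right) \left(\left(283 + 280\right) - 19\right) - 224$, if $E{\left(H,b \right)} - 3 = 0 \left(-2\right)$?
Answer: $142304$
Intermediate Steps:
$E{\left(H,b \right)} = 3$ ($E{\left(H,b \right)} = 3 + 0 \left(-2\right) = 3 + 0 = 3$)
$L{\left(w,O \right)} = O + 28 w$
$\left(\left(\left(-1\right)^{2} + 3 \cdot 2\right) + L{\left(9,E{\left(1,0 \right)} \right)}\right) \left(\left(283 + 280\right) - 19\right) - 224 = \left(\left(\left(-1\right)^{2} + 3 \cdot 2\right) + \left(3 + 28 \cdot 9\right)\right) \left(\left(283 + 280\right) - 19\right) - 224 = \left(\left(1 + 6\right) + \left(3 + 252\right)\right) \left(563 - 19\right) - 224 = \left(7 + 255\right) 544 - 224 = 262 \cdot 544 - 224 = 142528 - 224 = 142304$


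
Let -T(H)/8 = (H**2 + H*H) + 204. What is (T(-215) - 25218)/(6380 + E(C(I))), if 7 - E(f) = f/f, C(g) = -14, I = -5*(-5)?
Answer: -383225/3193 ≈ -120.02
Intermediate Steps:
I = 25
T(H) = -1632 - 16*H**2 (T(H) = -8*((H**2 + H*H) + 204) = -8*((H**2 + H**2) + 204) = -8*(2*H**2 + 204) = -8*(204 + 2*H**2) = -1632 - 16*H**2)
E(f) = 6 (E(f) = 7 - f/f = 7 - 1*1 = 7 - 1 = 6)
(T(-215) - 25218)/(6380 + E(C(I))) = ((-1632 - 16*(-215)**2) - 25218)/(6380 + 6) = ((-1632 - 16*46225) - 25218)/6386 = ((-1632 - 739600) - 25218)*(1/6386) = (-741232 - 25218)*(1/6386) = -766450*1/6386 = -383225/3193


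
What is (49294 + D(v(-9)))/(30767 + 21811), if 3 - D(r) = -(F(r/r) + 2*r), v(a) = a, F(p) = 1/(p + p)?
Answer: 10951/11684 ≈ 0.93726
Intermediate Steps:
F(p) = 1/(2*p)
D(r) = 7/2 + 2*r (D(r) = 3 - (-1)*(1/(2*((r/r))) + 2*r) = 3 - (-1)*((½)/1 + 2*r) = 3 - (-1)*((½)*1 + 2*r) = 3 - (-1)*(½ + 2*r) = 3 - (-½ - 2*r) = 3 + (½ + 2*r) = 7/2 + 2*r)
(49294 + D(v(-9)))/(30767 + 21811) = (49294 + (7/2 + 2*(-9)))/(30767 + 21811) = (49294 + (7/2 - 18))/52578 = (49294 - 29/2)*(1/52578) = (98559/2)*(1/52578) = 10951/11684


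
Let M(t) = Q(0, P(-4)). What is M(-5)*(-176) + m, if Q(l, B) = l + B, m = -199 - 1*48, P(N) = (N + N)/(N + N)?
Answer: -423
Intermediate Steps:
P(N) = 1 (P(N) = (2*N)/((2*N)) = (2*N)*(1/(2*N)) = 1)
m = -247 (m = -199 - 48 = -247)
Q(l, B) = B + l
M(t) = 1 (M(t) = 1 + 0 = 1)
M(-5)*(-176) + m = 1*(-176) - 247 = -176 - 247 = -423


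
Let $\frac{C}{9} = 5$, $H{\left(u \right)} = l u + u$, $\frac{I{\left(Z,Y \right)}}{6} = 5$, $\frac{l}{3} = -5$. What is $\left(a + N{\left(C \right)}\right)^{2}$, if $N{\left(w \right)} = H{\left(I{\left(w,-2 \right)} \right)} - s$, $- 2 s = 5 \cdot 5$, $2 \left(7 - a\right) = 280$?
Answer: $\frac{1168561}{4} \approx 2.9214 \cdot 10^{5}$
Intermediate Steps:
$a = -133$ ($a = 7 - 140 = -133$)
$l = -15$ ($l = 3 \left(-5\right) = -15$)
$I{\left(Z,Y \right)} = 30$ ($I{\left(Z,Y \right)} = 6 \cdot 5 = 30$)
$s = - \frac{25}{2}$ ($s = - \frac{5 \cdot 5}{2} = \left(- \frac{1}{2}\right) 25 = - \frac{25}{2} \approx -12.5$)
$H{\left(u \right)} = - 14 u$ ($H{\left(u \right)} = - 15 u + u = - 14 u$)
$C = 45$ ($C = 9 \cdot 5 = 45$)
$N{\left(w \right)} = - \frac{815}{2}$ ($N{\left(w \right)} = \left(-14\right) 30 - - \frac{25}{2} = -420 + \frac{25}{2} = - \frac{815}{2}$)
$\left(a + N{\left(C \right)}\right)^{2} = \left(-133 - \frac{815}{2}\right)^{2} = \left(- \frac{1081}{2}\right)^{2} = \frac{1168561}{4}$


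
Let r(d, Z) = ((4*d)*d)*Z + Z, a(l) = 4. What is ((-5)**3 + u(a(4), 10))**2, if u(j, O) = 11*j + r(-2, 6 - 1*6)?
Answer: 6561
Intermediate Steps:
r(d, Z) = Z + 4*Z*d**2 (r(d, Z) = (4*d**2)*Z + Z = 4*Z*d**2 + Z = Z + 4*Z*d**2)
u(j, O) = 11*j (u(j, O) = 11*j + (6 - 1*6)*(1 + 4*(-2)**2) = 11*j + (6 - 6)*(1 + 4*4) = 11*j + 0*(1 + 16) = 11*j + 0*17 = 11*j + 0 = 11*j)
((-5)**3 + u(a(4), 10))**2 = ((-5)**3 + 11*4)**2 = (-125 + 44)**2 = (-81)**2 = 6561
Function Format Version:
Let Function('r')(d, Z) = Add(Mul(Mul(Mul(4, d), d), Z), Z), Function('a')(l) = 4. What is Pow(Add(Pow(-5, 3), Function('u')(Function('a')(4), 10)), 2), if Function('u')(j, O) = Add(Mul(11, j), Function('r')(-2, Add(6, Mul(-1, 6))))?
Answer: 6561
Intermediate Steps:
Function('r')(d, Z) = Add(Z, Mul(4, Z, Pow(d, 2))) (Function('r')(d, Z) = Add(Mul(Mul(4, Pow(d, 2)), Z), Z) = Add(Mul(4, Z, Pow(d, 2)), Z) = Add(Z, Mul(4, Z, Pow(d, 2))))
Function('u')(j, O) = Mul(11, j) (Function('u')(j, O) = Add(Mul(11, j), Mul(Add(6, Mul(-1, 6)), Add(1, Mul(4, Pow(-2, 2))))) = Add(Mul(11, j), Mul(Add(6, -6), Add(1, Mul(4, 4)))) = Add(Mul(11, j), Mul(0, Add(1, 16))) = Add(Mul(11, j), Mul(0, 17)) = Add(Mul(11, j), 0) = Mul(11, j))
Pow(Add(Pow(-5, 3), Function('u')(Function('a')(4), 10)), 2) = Pow(Add(Pow(-5, 3), Mul(11, 4)), 2) = Pow(Add(-125, 44), 2) = Pow(-81, 2) = 6561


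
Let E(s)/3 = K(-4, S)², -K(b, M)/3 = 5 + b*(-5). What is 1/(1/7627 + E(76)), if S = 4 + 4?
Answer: 7627/128705626 ≈ 5.9259e-5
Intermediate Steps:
S = 8
K(b, M) = -15 + 15*b (K(b, M) = -3*(5 + b*(-5)) = -3*(5 - 5*b) = -15 + 15*b)
E(s) = 16875 (E(s) = 3*(-15 + 15*(-4))² = 3*(-15 - 60)² = 3*(-75)² = 3*5625 = 16875)
1/(1/7627 + E(76)) = 1/(1/7627 + 16875) = 1/(128705626/7627) = 7627/128705626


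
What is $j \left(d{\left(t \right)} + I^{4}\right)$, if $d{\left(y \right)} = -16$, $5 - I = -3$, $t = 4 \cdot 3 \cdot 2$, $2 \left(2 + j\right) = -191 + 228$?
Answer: $67320$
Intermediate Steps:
$j = \frac{33}{2}$ ($j = -2 + \frac{-191 + 228}{2} = -2 + \frac{1}{2} \cdot 37 = -2 + \frac{37}{2} = \frac{33}{2} \approx 16.5$)
$t = 24$ ($t = 12 \cdot 2 = 24$)
$I = 8$ ($I = 5 - -3 = 5 + 3 = 8$)
$j \left(d{\left(t \right)} + I^{4}\right) = \frac{33 \left(-16 + 8^{4}\right)}{2} = \frac{33 \left(-16 + 4096\right)}{2} = \frac{33}{2} \cdot 4080 = 67320$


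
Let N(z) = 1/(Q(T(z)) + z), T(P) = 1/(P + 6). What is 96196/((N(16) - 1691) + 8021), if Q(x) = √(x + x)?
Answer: 1714128644696/112796181671 + 96196*√11/112796181671 ≈ 15.197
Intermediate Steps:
T(P) = 1/(6 + P)
Q(x) = √2*√x (Q(x) = √(2*x) = √2*√x)
N(z) = 1/(z + √2*√(1/(6 + z))) (N(z) = 1/(√2*√(1/(6 + z)) + z) = 1/(z + √2*√(1/(6 + z))))
96196/((N(16) - 1691) + 8021) = 96196/((1/(16 + √2*√(1/(6 + 16))) - 1691) + 8021) = 96196/((1/(16 + √2*√(1/22)) - 1691) + 8021) = 96196/((1/(16 + √2*(√22/22)) - 1691) + 8021) = 96196/((1/(16 + √11/11) - 1691) + 8021) = 96196/((-1691 + 1/(16 + √11/11)) + 8021) = 96196/(6330 + 1/(16 + √11/11))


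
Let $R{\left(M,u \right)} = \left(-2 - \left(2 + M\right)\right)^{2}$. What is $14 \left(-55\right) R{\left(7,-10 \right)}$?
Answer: $-93170$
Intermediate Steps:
$R{\left(M,u \right)} = \left(-4 - M\right)^{2}$
$14 \left(-55\right) R{\left(7,-10 \right)} = 14 \left(-55\right) \left(4 + 7\right)^{2} = - 770 \cdot 11^{2} = \left(-770\right) 121 = -93170$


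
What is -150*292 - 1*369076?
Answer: -412876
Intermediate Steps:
-150*292 - 1*369076 = -43800 - 369076 = -412876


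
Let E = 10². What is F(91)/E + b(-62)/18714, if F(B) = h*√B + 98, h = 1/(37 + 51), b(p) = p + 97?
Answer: 229684/233925 + √91/8800 ≈ 0.98295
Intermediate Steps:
b(p) = 97 + p
h = 1/88 ≈ 0.011364
E = 100
F(B) = 98 + √B/88 (F(B) = √B/88 + 98 = 98 + √B/88)
F(91)/E + b(-62)/18714 = (98 + √91/88)/100 + (97 - 62)/18714 = (98 + √91/88)*(1/100) + 35*(1/18714) = (49/50 + √91/8800) + 35/18714 = 229684/233925 + √91/8800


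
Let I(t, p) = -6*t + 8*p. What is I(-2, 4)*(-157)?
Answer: -6908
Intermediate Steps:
I(-2, 4)*(-157) = (-6*(-2) + 8*4)*(-157) = (12 + 32)*(-157) = 44*(-157) = -6908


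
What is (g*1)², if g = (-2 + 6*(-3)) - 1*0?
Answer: 400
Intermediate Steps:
g = -20 (g = (-2 - 18) + 0 = -20 + 0 = -20)
(g*1)² = (-20*1)² = (-20)² = 400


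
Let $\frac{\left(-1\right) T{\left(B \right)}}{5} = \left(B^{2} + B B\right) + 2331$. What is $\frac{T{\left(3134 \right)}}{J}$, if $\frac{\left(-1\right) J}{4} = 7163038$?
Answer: $\frac{98231215}{28652152} \approx 3.4284$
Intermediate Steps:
$J = -28652152$ ($J = \left(-4\right) 7163038 = -28652152$)
$T{\left(B \right)} = -11655 - 10 B^{2}$ ($T{\left(B \right)} = - 5 \left(\left(B^{2} + B B\right) + 2331\right) = - 5 \left(\left(B^{2} + B^{2}\right) + 2331\right) = - 5 \left(2 B^{2} + 2331\right) = - 5 \left(2331 + 2 B^{2}\right) = -11655 - 10 B^{2}$)
$\frac{T{\left(3134 \right)}}{J} = \frac{-11655 - 10 \cdot 3134^{2}}{-28652152} = \left(-11655 - 98219560\right) \left(- \frac{1}{28652152}\right) = \left(-98231215\right) \left(- \frac{1}{28652152}\right) = \frac{98231215}{28652152}$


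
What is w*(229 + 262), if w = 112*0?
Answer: 0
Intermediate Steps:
w = 0
w*(229 + 262) = 0*(229 + 262) = 0*491 = 0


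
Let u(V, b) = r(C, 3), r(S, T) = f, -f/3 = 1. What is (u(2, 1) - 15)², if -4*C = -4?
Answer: 324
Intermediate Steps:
C = 1 (C = -¼*(-4) = 1)
f = -3 (f = -3*1 = -3)
r(S, T) = -3
u(V, b) = -3
(u(2, 1) - 15)² = (-3 - 15)² = (-18)² = 324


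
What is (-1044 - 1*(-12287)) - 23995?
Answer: -12752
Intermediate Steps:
(-1044 - 1*(-12287)) - 23995 = (-1044 + 12287) - 23995 = 11243 - 23995 = -12752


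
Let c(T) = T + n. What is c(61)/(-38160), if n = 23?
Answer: -7/3180 ≈ -0.0022013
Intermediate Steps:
c(T) = 23 + T (c(T) = T + 23 = 23 + T)
c(61)/(-38160) = (23 + 61)/(-38160) = 84*(-1/38160) = -7/3180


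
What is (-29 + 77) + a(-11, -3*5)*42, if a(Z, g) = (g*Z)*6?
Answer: 41628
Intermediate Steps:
a(Z, g) = 6*Z*g (a(Z, g) = (Z*g)*6 = 6*Z*g)
(-29 + 77) + a(-11, -3*5)*42 = (-29 + 77) + (6*(-11)*(-3*5))*42 = 48 + (6*(-11)*(-15))*42 = 48 + 990*42 = 48 + 41580 = 41628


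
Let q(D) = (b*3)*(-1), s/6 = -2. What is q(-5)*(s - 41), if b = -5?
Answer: -795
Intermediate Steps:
s = -12 (s = 6*(-2) = -12)
q(D) = 15 (q(D) = -5*3*(-1) = -15*(-1) = 15)
q(-5)*(s - 41) = 15*(-12 - 41) = 15*(-53) = -795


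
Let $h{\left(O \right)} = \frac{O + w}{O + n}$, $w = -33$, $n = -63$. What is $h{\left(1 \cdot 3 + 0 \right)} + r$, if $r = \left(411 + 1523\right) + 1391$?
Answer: $\frac{6651}{2} \approx 3325.5$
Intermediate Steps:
$h{\left(O \right)} = \frac{-33 + O}{-63 + O}$ ($h{\left(O \right)} = \frac{O - 33}{O - 63} = \frac{-33 + O}{-63 + O}$)
$r = 3325$ ($r = 1934 + 1391 = 3325$)
$h{\left(1 \cdot 3 + 0 \right)} + r = \frac{-33 + \left(1 \cdot 3 + 0\right)}{-63 + \left(1 \cdot 3 + 0\right)} + 3325 = \frac{-33 + \left(3 + 0\right)}{-63 + \left(3 + 0\right)} + 3325 = \frac{-33 + 3}{-63 + 3} + 3325 = \frac{1}{-60} \left(-30\right) + 3325 = \left(- \frac{1}{60}\right) \left(-30\right) + 3325 = \frac{1}{2} + 3325 = \frac{6651}{2}$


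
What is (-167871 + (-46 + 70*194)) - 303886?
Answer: -458223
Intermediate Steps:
(-167871 + (-46 + 70*194)) - 303886 = (-167871 + (-46 + 13580)) - 303886 = (-167871 + 13534) - 303886 = -154337 - 303886 = -458223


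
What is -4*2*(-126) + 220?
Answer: 1228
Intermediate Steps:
-4*2*(-126) + 220 = -8*(-126) + 220 = 1008 + 220 = 1228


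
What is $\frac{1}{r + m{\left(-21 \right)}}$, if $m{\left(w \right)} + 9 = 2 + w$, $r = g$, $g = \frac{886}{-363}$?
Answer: $- \frac{363}{11050} \approx -0.032851$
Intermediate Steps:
$g = - \frac{886}{363}$ ($g = 886 \left(- \frac{1}{363}\right) = - \frac{886}{363} \approx -2.4408$)
$r = - \frac{886}{363} \approx -2.4408$
$m{\left(w \right)} = -7 + w$ ($m{\left(w \right)} = -9 + \left(2 + w\right) = -7 + w$)
$\frac{1}{r + m{\left(-21 \right)}} = \frac{1}{- \frac{886}{363} - 28} = \frac{1}{- \frac{11050}{363}} = - \frac{363}{11050}$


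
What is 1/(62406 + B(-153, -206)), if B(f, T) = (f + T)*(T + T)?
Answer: 1/210314 ≈ 4.7548e-6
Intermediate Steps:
B(f, T) = 2*T*(T + f) (B(f, T) = (T + f)*(2*T) = 2*T*(T + f))
1/(62406 + B(-153, -206)) = 1/(62406 + 2*(-206)*(-206 - 153)) = 1/(62406 + 2*(-206)*(-359)) = 1/(62406 + 147908) = 1/210314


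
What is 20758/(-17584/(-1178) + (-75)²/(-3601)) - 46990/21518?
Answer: 473025751633293/304983942053 ≈ 1551.0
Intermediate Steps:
20758/(-17584/(-1178) + (-75)²/(-3601)) - 46990/21518 = 20758/(-17584*(-1/1178) + 5625*(-1/3601)) - 46990*1/21518 = 20758/(8792/589 - 5625/3601) - 23495/10759 = 20758/(28346867/2120989) - 23495/10759 = 20758*(2120989/28346867) - 23495/10759 = 44027489662/28346867 - 23495/10759 = 473025751633293/304983942053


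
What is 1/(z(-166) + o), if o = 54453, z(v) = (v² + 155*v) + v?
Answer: 1/56113 ≈ 1.7821e-5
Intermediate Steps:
z(v) = v² + 156*v
1/(z(-166) + o) = 1/(-166*(156 - 166) + 54453) = 1/(-166*(-10) + 54453) = 1/(1660 + 54453) = 1/56113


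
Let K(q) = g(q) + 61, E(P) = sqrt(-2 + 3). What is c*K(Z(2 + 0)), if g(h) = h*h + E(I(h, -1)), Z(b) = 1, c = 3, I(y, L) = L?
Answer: 189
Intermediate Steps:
E(P) = 1 (E(P) = sqrt(1) = 1)
g(h) = 1 + h**2 (g(h) = h*h + 1 = h**2 + 1 = 1 + h**2)
K(q) = 62 + q**2 (K(q) = (1 + q**2) + 61 = 62 + q**2)
c*K(Z(2 + 0)) = 3*(62 + 1**2) = 3*(62 + 1) = 3*63 = 189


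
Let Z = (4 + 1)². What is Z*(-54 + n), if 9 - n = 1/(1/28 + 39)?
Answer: -1230325/1093 ≈ -1125.6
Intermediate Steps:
Z = 25 (Z = 5² = 25)
n = 9809/1093 (n = 9 - 1/(1/28 + 39) = 9 - 1/1093/28 = 9 - 1*28/1093 = 9 - 28/1093 = 9809/1093 ≈ 8.9744)
Z*(-54 + n) = 25*(-54 + 9809/1093) = 25*(-49213/1093) = -1230325/1093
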